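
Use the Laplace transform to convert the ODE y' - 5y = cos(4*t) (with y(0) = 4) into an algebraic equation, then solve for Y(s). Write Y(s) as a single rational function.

Laplace-transform each side.
Using L{y'} = sY - y(0) = sY - 4, the left side becomes (s - 5)Y - (4).
The right side is L{cos(4*t)} = s/(s^2 + 16).
So (s - 5)Y = s/(s^2 + 16) + (4).
Divide through and combine into a single rational function.

Y(s) = (4*s^2 + s + 64)/(s^3 - 5*s^2 + 16*s - 80)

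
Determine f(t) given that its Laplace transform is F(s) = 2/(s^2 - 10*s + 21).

f(t) = exp(5*t)*sinh(2*t)

Rewrite the denominator: s^2 - 10*s + 21 = (s - 5)^2 - 4.
The form in (s - 5) signals a first-shifting-theorem factor e^(5t).
Since L{sinh(2t)} = 2/(s^2 - 4), the inverse is e^(5*t)*sinh(2*t).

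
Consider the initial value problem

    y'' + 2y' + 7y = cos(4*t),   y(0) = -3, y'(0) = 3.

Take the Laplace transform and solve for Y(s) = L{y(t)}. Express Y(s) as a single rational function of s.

Y(s) = (-3*s^3 - 3*s^2 - 47*s - 48)/(s^4 + 2*s^3 + 23*s^2 + 32*s + 112)

Transform both sides with L{·}.
With L{y''} = s^2 Y - s·y(0) - y'(0) and L{y'} = sY - y(0), with y(0) = -3, y'(0) = 3: the LHS transforms to (s^2 + 2*s + 7)Y - (-3*s - 3).
The right side is L{cos(4*t)} = s/(s^2 + 16).
So (s^2 + 2*s + 7)Y = s/(s^2 + 16) + (-3*s - 3).
Isolate Y and clear denominators.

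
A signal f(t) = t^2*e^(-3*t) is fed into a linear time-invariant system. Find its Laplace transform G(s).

G(s) = 2/(s + 3)^3

L{e^(-3t)} = 1/(s + 3).
Then apply L{t^2·g(t)} = (-1)^2 d^2/ds^2[H(s)] with H(s) = 1/(s + 3):
differentiating 2 times and applying the sign gives 2/(s + 3)^3.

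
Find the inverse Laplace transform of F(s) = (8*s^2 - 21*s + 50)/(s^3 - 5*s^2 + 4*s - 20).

Factor the denominator: s^3 - 5*s^2 + 4*s - 20 = (s - 5)*(s^2 + 4).
Partial fraction decomposition gives [5/(s - 5)] + [3*s/(s^2 + 4)] + [-6/(s^2 + 4)].
Invert each term: 5/(s - 5) ↔ 5e^(5t); 3·s/(s^2 + 4) ↔ 3cos(2t); -3·2/(s^2 + 4) ↔ -3sin(2t).

5*exp(5*t) - 3*sin(2*t) + 3*cos(2*t)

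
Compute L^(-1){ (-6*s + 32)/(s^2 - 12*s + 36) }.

Factor the denominator: s^2 - 12*s + 36 = (s - 6)^2.
Partial fraction decomposition gives [-6/(s - 6)] + [-4/(s - 6)^2].
Invert each term: -6/(s - 6) ↔ -6e^(6t); -4/(s - 6)^2 ↔ -4t·e^(6t).

-4*t*exp(6*t) - 6*exp(6*t)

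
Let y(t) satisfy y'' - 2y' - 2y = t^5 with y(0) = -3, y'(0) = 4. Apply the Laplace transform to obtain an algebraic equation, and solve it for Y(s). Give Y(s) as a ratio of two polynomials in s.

Laplace-transform each side.
Using L{y''} = s^2 Y - s·y(0) - y'(0) and L{y'} = sY - y(0), with y(0) = -3, y'(0) = 4, the left side becomes (s^2 - 2*s - 2)Y - (-3*s + 10).
The right side is L{t^5} = 120/s^6.
So (s^2 - 2*s - 2)Y = 120/s^6 + (-3*s + 10).
Solve for Y(s) and write it as one ratio of polynomials.

Y(s) = (-3*s^7 + 10*s^6 + 120)/(s^8 - 2*s^7 - 2*s^6)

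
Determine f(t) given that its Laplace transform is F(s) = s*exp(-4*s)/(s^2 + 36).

The factor e^(-4s) signals a time shift by c = 4 (second shifting theorem).
L{cos(6t)} = s/(s^2 + 36), so L^-1{s/(s^2 + 36)} = cos(6*t).
Hence the inverse is u(t - 4) times that function evaluated at t - 4.

f(t) = Heaviside(t - 4)*(cos(6*t - 24))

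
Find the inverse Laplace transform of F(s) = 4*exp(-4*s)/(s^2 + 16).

Heaviside(t - 4)*(sin(4*t - 16))

The factor e^(-4s) signals a time shift by c = 4 (second shifting theorem).
L{sin(4t)} = 4/(s^2 + 16), so L^-1{4/(s^2 + 16)} = sin(4*t).
Hence the inverse is u(t - 4) times that function evaluated at t - 4.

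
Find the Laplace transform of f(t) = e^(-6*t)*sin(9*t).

9/((s + 6)^2 + 81)

L{sin(9t)} = 9/(s^2 + 81).
By the first shifting theorem, multiplying by e^(-6t) replaces s with s + 6.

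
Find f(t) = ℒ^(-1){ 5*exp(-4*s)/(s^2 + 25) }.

The factor e^(-4s) signals a time shift by c = 4 (second shifting theorem).
L{sin(5t)} = 5/(s^2 + 25), so L^-1{5/(s^2 + 25)} = sin(5*t).
Hence the inverse is u(t - 4) times that function evaluated at t - 4.

f(t) = Heaviside(t - 4)*(sin(5*t - 20))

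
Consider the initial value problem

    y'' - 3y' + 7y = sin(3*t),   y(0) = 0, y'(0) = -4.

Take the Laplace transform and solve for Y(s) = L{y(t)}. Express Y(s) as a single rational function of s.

Transform both sides with L{·}.
The derivative rules (L{y''} = s^2 Y - s·y(0) - y'(0) and L{y'} = sY - y(0), with y(0) = 0, y'(0) = -4) turn the left side into (s^2 - 3*s + 7)Y - (-4).
The right side is L{sin(3*t)} = 3/(s^2 + 9).
So (s^2 - 3*s + 7)Y = 3/(s^2 + 9) + (-4).
Divide through and combine into a single rational function.

Y(s) = (-4*s^2 - 33)/(s^4 - 3*s^3 + 16*s^2 - 27*s + 63)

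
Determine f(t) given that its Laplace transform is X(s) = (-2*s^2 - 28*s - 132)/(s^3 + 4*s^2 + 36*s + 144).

f(t) = -4*sin(6*t) - cos(6*t) - exp(-4*t)

Factor the denominator: s^3 + 4*s^2 + 36*s + 144 = (s + 4)*(s^2 + 36).
Partial fraction decomposition gives [-1/(s + 4)] + [-s/(s^2 + 36)] + [-24/(s^2 + 36)].
Invert each term: -1/(s + 4) ↔ -e^(-4t); -1·s/(s^2 + 36) ↔ -cos(6t); -4·6/(s^2 + 36) ↔ -4sin(6t).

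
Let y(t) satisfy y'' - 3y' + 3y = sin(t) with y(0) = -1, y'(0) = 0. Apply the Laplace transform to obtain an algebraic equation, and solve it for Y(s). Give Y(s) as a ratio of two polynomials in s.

Apply the Laplace transform to the equation.
Using L{y''} = s^2 Y - s·y(0) - y'(0) and L{y'} = sY - y(0), with y(0) = -1, y'(0) = 0, the left side becomes (s^2 - 3*s + 3)Y - (-s + 3).
The right side is L{sin(t)} = 1/(s^2 + 1).
So (s^2 - 3*s + 3)Y = 1/(s^2 + 1) + (-s + 3).
Solve for Y(s) and write it as one ratio of polynomials.

Y(s) = (-s^3 + 3*s^2 - s + 4)/(s^4 - 3*s^3 + 4*s^2 - 3*s + 3)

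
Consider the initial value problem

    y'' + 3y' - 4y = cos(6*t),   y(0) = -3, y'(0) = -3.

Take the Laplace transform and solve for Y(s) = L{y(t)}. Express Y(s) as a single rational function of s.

Laplace-transform each side.
With L{y''} = s^2 Y - s·y(0) - y'(0) and L{y'} = sY - y(0), with y(0) = -3, y'(0) = -3: the LHS transforms to (s^2 + 3*s - 4)Y - (-3*s - 12).
The right side is L{cos(6*t)} = s/(s^2 + 36).
So (s^2 + 3*s - 4)Y = s/(s^2 + 36) + (-3*s - 12).
Isolate Y and clear denominators.

Y(s) = (-3*s^3 - 12*s^2 - 107*s - 432)/(s^4 + 3*s^3 + 32*s^2 + 108*s - 144)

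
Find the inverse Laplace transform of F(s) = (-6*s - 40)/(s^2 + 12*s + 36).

Factor the denominator: s^2 + 12*s + 36 = (s + 6)^2.
Partial fraction decomposition gives [-6/(s + 6)] + [-4/(s + 6)^2].
Invert each term: -6/(s + 6) ↔ -6e^(-6t); -4/(s + 6)^2 ↔ -4t·e^(-6t).

-4*t*exp(-6*t) - 6*exp(-6*t)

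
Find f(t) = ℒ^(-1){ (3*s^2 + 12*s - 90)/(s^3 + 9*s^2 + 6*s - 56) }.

f(t) = -exp(2*t) + 5*exp(-4*t) - exp(-7*t)

Factor the denominator: s^3 + 9*s^2 + 6*s - 56 = (s - 2)*(s + 4)*(s + 7).
Partial fraction decomposition gives [5/(s + 4)] + [-1/(s - 2)] + [-1/(s + 7)].
Invert each term: 5/(s + 4) ↔ 5e^(-4t); -1/(s - 2) ↔ -e^(2t); -1/(s + 7) ↔ -e^(-7t).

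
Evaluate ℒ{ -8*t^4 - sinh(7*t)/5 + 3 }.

Apply the Laplace transform termwise.
(-1/5)·[L{sinh(7t)} = 7/(s^2 - 49)]; L{3} = 3/s; (-8)·[L{t^4} = 4!/s^5 = 24/s^5].

-7/(5*(s^2 - 49)) + 3/s - 192/s^5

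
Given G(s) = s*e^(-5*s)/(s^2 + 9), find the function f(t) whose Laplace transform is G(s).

The factor e^(-5s) signals a time shift by c = 5 (second shifting theorem).
L{cos(3t)} = s/(s^2 + 9), so L^-1{s/(s^2 + 9)} = cos(3*t).
Hence the inverse is u(t - 5) times that function evaluated at t - 5.

f(t) = Heaviside(t - 5)*(cos(3*t - 15))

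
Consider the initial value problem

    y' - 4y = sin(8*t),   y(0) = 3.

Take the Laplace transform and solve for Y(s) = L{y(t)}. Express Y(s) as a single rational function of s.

Y(s) = (3*s^2 + 200)/(s^3 - 4*s^2 + 64*s - 256)

Transform both sides with L{·}.
Using L{y'} = sY - y(0) = sY - 3, the left side becomes (s - 4)Y - (3).
The right side is L{sin(8*t)} = 8/(s^2 + 64).
So (s - 4)Y = 8/(s^2 + 64) + (3).
Isolate Y and clear denominators.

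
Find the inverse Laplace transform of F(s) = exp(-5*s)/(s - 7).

Heaviside(t - 5)*(exp(7*t - 35))

The factor e^(-5s) signals a time shift by c = 5 (second shifting theorem).
L{e^(7t)} = 1/(s - 7), so L^-1{1/(s - 7)} = exp(7*t).
Hence the inverse is u(t - 5) times that function evaluated at t - 5.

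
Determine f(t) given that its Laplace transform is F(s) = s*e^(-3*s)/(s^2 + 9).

f(t) = Heaviside(t - 3)*(cos(3*t - 9))

The factor e^(-3s) signals a time shift by c = 3 (second shifting theorem).
L{cos(3t)} = s/(s^2 + 9), so L^-1{s/(s^2 + 9)} = cos(3*t).
Hence the inverse is u(t - 3) times that function evaluated at t - 3.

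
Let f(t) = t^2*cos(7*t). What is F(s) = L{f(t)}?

L{cos(7t)} = s/(s^2 + 49).
Then apply L{t^2·g(t)} = (-1)^2 d^2/ds^2[G(s)] with G(s) = s/(s^2 + 49):
differentiating 2 times and applying the sign gives 2*s*(s^2 - 147)/(s^2 + 49)^3.

F(s) = 2*s*(s^2 - 147)/(s^2 + 49)^3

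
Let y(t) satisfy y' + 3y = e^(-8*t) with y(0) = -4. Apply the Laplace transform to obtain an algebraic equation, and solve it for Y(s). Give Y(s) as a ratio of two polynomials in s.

Apply the Laplace transform to the equation.
The derivative rules (L{y'} = sY - y(0) = sY - (-4)) turn the left side into (s + 3)Y - (-4).
The right side is L{e^(-8*t)} = 1/(s + 8).
So (s + 3)Y = 1/(s + 8) + (-4).
Divide through and combine into a single rational function.

Y(s) = (-4*s - 31)/(s^2 + 11*s + 24)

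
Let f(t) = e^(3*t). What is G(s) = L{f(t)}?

G(s) = 1/(s - 3)

L{e^(3t)} = 1/(s - 3).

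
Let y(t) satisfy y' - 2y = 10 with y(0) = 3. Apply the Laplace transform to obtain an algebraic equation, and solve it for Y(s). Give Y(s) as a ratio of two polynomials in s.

Y(s) = (3*s + 10)/(s^2 - 2*s)

Apply the Laplace transform to the equation.
Using L{y'} = sY - y(0) = sY - 3, the left side becomes (s - 2)Y - (3).
The right side is L{10} = 10/s.
So (s - 2)Y = 10/s + (3).
Isolate Y and clear denominators.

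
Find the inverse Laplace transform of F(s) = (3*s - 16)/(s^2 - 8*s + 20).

-2*exp(4*t)*sin(2*t) + 3*exp(4*t)*cos(2*t)

Complete the square in the denominator: s^2 - 8*s + 20 = (s - 4)^2 + 2^2.
Split the numerator to match: 3*s - 16 = 3·(s - 4) - 2·2.
Invert each term: 3·(s - 4)/((s - 4)^2 + 4) ↔ 3e^(4t)cos(2t); -2·2/((s - 4)^2 + 4) ↔ -2e^(4t)sin(2t).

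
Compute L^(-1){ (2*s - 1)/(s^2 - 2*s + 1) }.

t*exp(t) + 2*exp(t)

Factor the denominator: s^2 - 2*s + 1 = (s - 1)^2.
Partial fraction decomposition gives [2/(s - 1)] + [(s - 1)^(-2)].
Invert each term: 2/(s - 1) ↔ 2e^(t); 1/(s - 1)^2 ↔ t·e^(t).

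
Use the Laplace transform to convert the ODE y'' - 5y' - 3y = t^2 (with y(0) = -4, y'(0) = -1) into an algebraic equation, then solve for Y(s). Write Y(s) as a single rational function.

Y(s) = (-4*s^4 + 19*s^3 + 2)/(s^5 - 5*s^4 - 3*s^3)

Transform both sides with L{·}.
With L{y''} = s^2 Y - s·y(0) - y'(0) and L{y'} = sY - y(0), with y(0) = -4, y'(0) = -1: the LHS transforms to (s^2 - 5*s - 3)Y - (-4*s + 19).
The right side is L{t^2} = 2/s^3.
So (s^2 - 5*s - 3)Y = 2/s^3 + (-4*s + 19).
Divide through and combine into a single rational function.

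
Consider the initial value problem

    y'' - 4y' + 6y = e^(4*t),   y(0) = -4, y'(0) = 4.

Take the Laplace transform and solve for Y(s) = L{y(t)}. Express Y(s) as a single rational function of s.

Take the Laplace transform of both sides.
With L{y''} = s^2 Y - s·y(0) - y'(0) and L{y'} = sY - y(0), with y(0) = -4, y'(0) = 4: the LHS transforms to (s^2 - 4*s + 6)Y - (-4*s + 20).
The right side is L{e^(4*t)} = 1/(s - 4).
So (s^2 - 4*s + 6)Y = 1/(s - 4) + (-4*s + 20).
Divide through and combine into a single rational function.

Y(s) = (-4*s^2 + 36*s - 79)/(s^3 - 8*s^2 + 22*s - 24)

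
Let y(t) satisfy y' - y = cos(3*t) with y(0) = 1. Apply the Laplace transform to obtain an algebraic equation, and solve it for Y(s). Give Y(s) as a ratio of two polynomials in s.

Y(s) = (s^2 + s + 9)/(s^3 - s^2 + 9*s - 9)

Laplace-transform each side.
The derivative rules (L{y'} = sY - y(0) = sY - 1) turn the left side into (s - 1)Y - (1).
The right side is L{cos(3*t)} = s/(s^2 + 9).
So (s - 1)Y = s/(s^2 + 9) + (1).
Divide through and combine into a single rational function.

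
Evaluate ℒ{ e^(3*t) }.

L{e^(3t)} = 1/(s - 3).

1/(s - 3)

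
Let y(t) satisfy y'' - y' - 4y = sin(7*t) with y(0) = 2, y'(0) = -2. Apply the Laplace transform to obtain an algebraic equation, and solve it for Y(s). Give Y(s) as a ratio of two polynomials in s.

Apply the Laplace transform to the equation.
The derivative rules (L{y''} = s^2 Y - s·y(0) - y'(0) and L{y'} = sY - y(0), with y(0) = 2, y'(0) = -2) turn the left side into (s^2 - s - 4)Y - (2*s - 4).
The right side is L{sin(7*t)} = 7/(s^2 + 49).
So (s^2 - s - 4)Y = 7/(s^2 + 49) + (2*s - 4).
Divide through and combine into a single rational function.

Y(s) = (2*s^3 - 4*s^2 + 98*s - 189)/(s^4 - s^3 + 45*s^2 - 49*s - 196)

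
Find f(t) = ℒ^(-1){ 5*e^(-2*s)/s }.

f(t) = Heaviside(t - 2)*(5)

The factor e^(-2s) signals a time shift by c = 2 (second shifting theorem).
L{5} = 5/s, so L^-1{5/s} = 5.
Hence the inverse is u(t - 2) times that function evaluated at t - 2.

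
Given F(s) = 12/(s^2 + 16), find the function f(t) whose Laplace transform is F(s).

Since L{sin(4t)} = 4/(s^2 + 16), the inverse is sin(4*t), scaled by 3.

f(t) = 3*sin(4*t)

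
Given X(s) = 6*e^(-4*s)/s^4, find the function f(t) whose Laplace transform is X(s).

f(t) = Heaviside(t - 4)*((t - 4)^3)

The factor e^(-4s) signals a time shift by c = 4 (second shifting theorem).
L{t^3} = 3!/s^4 = 6/s^4, so L^-1{6/s^4} = t^3.
Hence the inverse is u(t - 4) times that function evaluated at t - 4.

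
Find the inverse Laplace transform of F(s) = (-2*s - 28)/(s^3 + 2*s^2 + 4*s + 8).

Factor the denominator: s^3 + 2*s^2 + 4*s + 8 = (s + 2)*(s^2 + 4).
Partial fraction decomposition gives [-3/(s + 2)] + [3*s/(s^2 + 4)] + [-8/(s^2 + 4)].
Invert each term: -3/(s + 2) ↔ -3e^(-2t); 3·s/(s^2 + 4) ↔ 3cos(2t); -4·2/(s^2 + 4) ↔ -4sin(2t).

-4*sin(2*t) + 3*cos(2*t) - 3*exp(-2*t)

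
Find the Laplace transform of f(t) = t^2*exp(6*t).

2/(s - 6)^3

L{e^(6t)} = 1/(s - 6).
Then apply L{t^2·g(t)} = (-1)^2 d^2/ds^2[G(s)] with G(s) = 1/(s - 6):
differentiating 2 times and applying the sign gives 2/(s - 6)^3.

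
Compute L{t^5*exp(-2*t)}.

L{t^5} = 5!/s^6 = 120/s^6.
By the first shifting theorem, multiplying by e^(-2t) replaces s with s + 2.

120/(s + 2)^6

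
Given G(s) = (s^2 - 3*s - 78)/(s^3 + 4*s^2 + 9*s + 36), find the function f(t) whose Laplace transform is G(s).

Factor the denominator: s^3 + 4*s^2 + 9*s + 36 = (s + 4)*(s^2 + 9).
Partial fraction decomposition gives [-2/(s + 4)] + [3*s/(s^2 + 9)] + [-15/(s^2 + 9)].
Invert each term: -2/(s + 4) ↔ -2e^(-4t); 3·s/(s^2 + 9) ↔ 3cos(3t); -5·3/(s^2 + 9) ↔ -5sin(3t).

f(t) = -5*sin(3*t) + 3*cos(3*t) - 2*exp(-4*t)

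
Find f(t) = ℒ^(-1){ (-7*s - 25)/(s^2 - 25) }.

f(t) = -6*exp(5*t) - exp(-5*t)

Factor the denominator: s^2 - 25 = (s - 5)*(s + 5).
Partial fraction decomposition gives [-6/(s - 5)] + [-1/(s + 5)].
Invert each term: -6/(s - 5) ↔ -6e^(5t); -1/(s + 5) ↔ -e^(-5t).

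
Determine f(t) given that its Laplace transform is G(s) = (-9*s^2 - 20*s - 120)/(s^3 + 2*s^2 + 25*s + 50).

f(t) = -2*sin(5*t) - 5*cos(5*t) - 4*exp(-2*t)

Factor the denominator: s^3 + 2*s^2 + 25*s + 50 = (s + 2)*(s^2 + 25).
Partial fraction decomposition gives [-4/(s + 2)] + [-5*s/(s^2 + 25)] + [-10/(s^2 + 25)].
Invert each term: -4/(s + 2) ↔ -4e^(-2t); -5·s/(s^2 + 25) ↔ -5cos(5t); -2·5/(s^2 + 25) ↔ -2sin(5t).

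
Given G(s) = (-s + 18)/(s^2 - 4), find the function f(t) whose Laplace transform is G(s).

Factor the denominator: s^2 - 4 = (s - 2)*(s + 2).
Partial fraction decomposition gives [-5/(s + 2)] + [4/(s - 2)].
Invert each term: -5/(s + 2) ↔ -5e^(-2t); 4/(s - 2) ↔ 4e^(2t).

f(t) = 4*exp(2*t) - 5*exp(-2*t)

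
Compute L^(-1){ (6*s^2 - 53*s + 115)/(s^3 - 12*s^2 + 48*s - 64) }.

-t^2*exp(4*t)/2 - 5*t*exp(4*t) + 6*exp(4*t)

Factor the denominator: s^3 - 12*s^2 + 48*s - 64 = (s - 4)^3.
Partial fraction decomposition gives [6/(s - 4)] + [-5/(s - 4)^2] + [-1/(s - 4)^3].
Invert each term: 6/(s - 4) ↔ 6e^(4t); -5/(s - 4)^2 ↔ -5t·e^(4t); -1/(s - 4)^3 ↔ (-1/2)t^2·e^(4t).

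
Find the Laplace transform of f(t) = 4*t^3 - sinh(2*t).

The transform is linear, so treat each term independently.
(4)·[L{t^3} = 3!/s^4 = 6/s^4]; (-1)·[L{sinh(2t)} = 2/(s^2 - 4)].

-2/(s^2 - 4) + 24/s^4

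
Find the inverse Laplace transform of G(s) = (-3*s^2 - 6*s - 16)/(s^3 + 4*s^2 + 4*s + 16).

-sin(2*t) - cos(2*t) - 2*exp(-4*t)

Factor the denominator: s^3 + 4*s^2 + 4*s + 16 = (s + 4)*(s^2 + 4).
Partial fraction decomposition gives [-2/(s + 4)] + [-s/(s^2 + 4)] + [-2/(s^2 + 4)].
Invert each term: -2/(s + 4) ↔ -2e^(-4t); -1·s/(s^2 + 4) ↔ -cos(2t); -1·2/(s^2 + 4) ↔ -sin(2t).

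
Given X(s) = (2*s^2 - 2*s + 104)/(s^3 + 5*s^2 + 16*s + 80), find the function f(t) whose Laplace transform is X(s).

Factor the denominator: s^3 + 5*s^2 + 16*s + 80 = (s + 5)*(s^2 + 16).
Partial fraction decomposition gives [4/(s + 5)] + [-2*s/(s^2 + 16)] + [8/(s^2 + 16)].
Invert each term: 4/(s + 5) ↔ 4e^(-5t); -2·s/(s^2 + 16) ↔ -2cos(4t); 2·4/(s^2 + 16) ↔ 2sin(4t).

f(t) = 2*sin(4*t) - 2*cos(4*t) + 4*exp(-5*t)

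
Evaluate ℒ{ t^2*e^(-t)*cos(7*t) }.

2*(s + 1)*(s^2 + 2*s - 146)/(s^2 + 2*s + 50)^3

L{cos(7t)} = s/(s^2 + 49).
Multiplying by e^(-t) shifts s → s + 1, so L{e^(-t)*cos(7*t)} = (s + 1)/((s + 1)^2 + 49).
Then apply L{t^2·g(t)} = (-1)^2 d^2/ds^2[H(s)] with H(s) = (s + 1)/((s + 1)^2 + 49):
differentiating 2 times and applying the sign gives 2*(s + 1)*(s^2 + 2*s - 146)/(s^2 + 2*s + 50)^3.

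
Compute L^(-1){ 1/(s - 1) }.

exp(t)

Since L{e^(t)} = 1/(s - 1), the inverse is exp(t).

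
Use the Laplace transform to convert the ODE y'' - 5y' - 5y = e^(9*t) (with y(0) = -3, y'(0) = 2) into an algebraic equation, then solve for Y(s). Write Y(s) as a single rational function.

Laplace-transform each side.
With L{y''} = s^2 Y - s·y(0) - y'(0) and L{y'} = sY - y(0), with y(0) = -3, y'(0) = 2: the LHS transforms to (s^2 - 5*s - 5)Y - (-3*s + 17).
The right side is L{e^(9*t)} = 1/(s - 9).
So (s^2 - 5*s - 5)Y = 1/(s - 9) + (-3*s + 17).
Isolate Y and clear denominators.

Y(s) = (-3*s^2 + 44*s - 152)/(s^3 - 14*s^2 + 40*s + 45)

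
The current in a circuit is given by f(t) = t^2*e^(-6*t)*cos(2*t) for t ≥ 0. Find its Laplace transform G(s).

L{cos(2t)} = s/(s^2 + 4).
Multiplying by e^(-6t) shifts s → s + 6, so L{e^(-6*t)*cos(2*t)} = (s + 6)/((s + 6)^2 + 4).
Then apply L{t^2·g(t)} = (-1)^2 d^2/ds^2[H(s)] with H(s) = (s + 6)/((s + 6)^2 + 4):
differentiating 2 times and applying the sign gives 2*(s + 6)*(s^2 + 12*s + 24)/(s^2 + 12*s + 40)^3.

G(s) = 2*(s + 6)*(s^2 + 12*s + 24)/(s^2 + 12*s + 40)^3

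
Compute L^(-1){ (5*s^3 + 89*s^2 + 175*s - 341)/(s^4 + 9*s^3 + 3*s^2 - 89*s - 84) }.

Factor the denominator: s^4 + 9*s^3 + 3*s^2 - 89*s - 84 = (s - 3)*(s + 1)*(s + 4)*(s + 7).
Partial fraction decomposition gives [1/(s + 4)] + [-6/(s + 7)] + [6/(s + 1)] + [4/(s - 3)].
Invert each term: 1/(s + 4) ↔ e^(-4t); -6/(s + 7) ↔ -6e^(-7t); 6/(s + 1) ↔ 6e^(-t); 4/(s - 3) ↔ 4e^(3t).

4*exp(3*t) + 6*exp(-t) + exp(-4*t) - 6*exp(-7*t)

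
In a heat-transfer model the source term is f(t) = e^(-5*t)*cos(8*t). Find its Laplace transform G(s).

G(s) = (s + 5)/((s + 5)^2 + 64)

L{cos(8t)} = s/(s^2 + 64).
By the first shifting theorem, multiplying by e^(-5t) replaces s with s + 5.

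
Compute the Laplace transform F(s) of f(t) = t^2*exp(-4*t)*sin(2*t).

F(s) = 4*(3*s^2 + 24*s + 44)/(s^2 + 8*s + 20)^3

L{sin(2t)} = 2/(s^2 + 4).
Multiplying by e^(-4t) shifts s → s + 4, so L{exp(-4*t)*sin(2*t)} = 2/((s + 4)^2 + 4).
Then apply L{t^2·g(t)} = (-1)^2 d^2/ds^2[G(s)] with G(s) = 2/((s + 4)^2 + 4):
differentiating 2 times and applying the sign gives 4*(3*s^2 + 24*s + 44)/(s^2 + 8*s + 20)^3.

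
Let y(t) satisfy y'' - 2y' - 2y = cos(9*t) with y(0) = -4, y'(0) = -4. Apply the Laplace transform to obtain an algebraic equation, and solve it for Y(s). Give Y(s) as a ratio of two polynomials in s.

Transform both sides with L{·}.
The derivative rules (L{y''} = s^2 Y - s·y(0) - y'(0) and L{y'} = sY - y(0), with y(0) = -4, y'(0) = -4) turn the left side into (s^2 - 2*s - 2)Y - (-4*s + 4).
The right side is L{cos(9*t)} = s/(s^2 + 81).
So (s^2 - 2*s - 2)Y = s/(s^2 + 81) + (-4*s + 4).
Solve for Y(s) and write it as one ratio of polynomials.

Y(s) = (-4*s^3 + 4*s^2 - 323*s + 324)/(s^4 - 2*s^3 + 79*s^2 - 162*s - 162)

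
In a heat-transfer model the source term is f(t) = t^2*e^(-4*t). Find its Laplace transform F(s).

F(s) = 2/(s + 4)^3

L{e^(-4t)} = 1/(s + 4).
Then apply L{t^2·g(t)} = (-1)^2 d^2/ds^2[G(s)] with G(s) = 1/(s + 4):
differentiating 2 times and applying the sign gives 2/(s + 4)^3.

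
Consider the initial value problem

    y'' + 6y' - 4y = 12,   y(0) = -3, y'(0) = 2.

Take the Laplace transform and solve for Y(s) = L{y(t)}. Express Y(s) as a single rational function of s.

Y(s) = (-3*s^2 - 16*s + 12)/(s^3 + 6*s^2 - 4*s)

Apply the Laplace transform to the equation.
The derivative rules (L{y''} = s^2 Y - s·y(0) - y'(0) and L{y'} = sY - y(0), with y(0) = -3, y'(0) = 2) turn the left side into (s^2 + 6*s - 4)Y - (-3*s - 16).
The right side is L{12} = 12/s.
So (s^2 + 6*s - 4)Y = 12/s + (-3*s - 16).
Isolate Y and clear denominators.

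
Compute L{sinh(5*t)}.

5/(s^2 - 25)

L{sinh(5t)} = 5/(s^2 - 25).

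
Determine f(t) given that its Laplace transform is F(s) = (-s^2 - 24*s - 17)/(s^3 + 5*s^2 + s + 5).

Factor the denominator: s^3 + 5*s^2 + s + 5 = (s + 5)*(s^2 + 1).
Partial fraction decomposition gives [3/(s + 5)] + [-4*s/(s^2 + 1)] + [-4/(s^2 + 1)].
Invert each term: 3/(s + 5) ↔ 3e^(-5t); -4·s/(s^2 + 1) ↔ -4cos(t); -4·1/(s^2 + 1) ↔ -4sin(t).

f(t) = -4*sin(t) - 4*cos(t) + 3*exp(-5*t)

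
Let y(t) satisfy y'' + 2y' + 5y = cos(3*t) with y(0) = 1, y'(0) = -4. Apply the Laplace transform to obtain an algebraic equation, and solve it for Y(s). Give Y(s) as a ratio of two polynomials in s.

Transform both sides with L{·}.
Using L{y''} = s^2 Y - s·y(0) - y'(0) and L{y'} = sY - y(0), with y(0) = 1, y'(0) = -4, the left side becomes (s^2 + 2*s + 5)Y - (s - 2).
The right side is L{cos(3*t)} = s/(s^2 + 9).
So (s^2 + 2*s + 5)Y = s/(s^2 + 9) + (s - 2).
Solve for Y(s) and write it as one ratio of polynomials.

Y(s) = (s^3 - 2*s^2 + 10*s - 18)/(s^4 + 2*s^3 + 14*s^2 + 18*s + 45)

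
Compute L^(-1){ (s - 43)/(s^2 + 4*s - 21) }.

Factor the denominator: s^2 + 4*s - 21 = (s - 3)*(s + 7).
Partial fraction decomposition gives [5/(s + 7)] + [-4/(s - 3)].
Invert each term: 5/(s + 7) ↔ 5e^(-7t); -4/(s - 3) ↔ -4e^(3t).

-4*exp(3*t) + 5*exp(-7*t)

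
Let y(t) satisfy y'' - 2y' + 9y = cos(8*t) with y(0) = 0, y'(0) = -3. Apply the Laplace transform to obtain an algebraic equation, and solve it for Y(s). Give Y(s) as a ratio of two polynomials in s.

Y(s) = (-3*s^2 + s - 192)/(s^4 - 2*s^3 + 73*s^2 - 128*s + 576)

Apply the Laplace transform to the equation.
Using L{y''} = s^2 Y - s·y(0) - y'(0) and L{y'} = sY - y(0), with y(0) = 0, y'(0) = -3, the left side becomes (s^2 - 2*s + 9)Y - (-3).
The right side is L{cos(8*t)} = s/(s^2 + 64).
So (s^2 - 2*s + 9)Y = s/(s^2 + 64) + (-3).
Solve for Y(s) and write it as one ratio of polynomials.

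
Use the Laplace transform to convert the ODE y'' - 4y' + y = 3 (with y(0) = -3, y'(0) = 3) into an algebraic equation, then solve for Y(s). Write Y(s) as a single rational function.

Y(s) = (-3*s^2 + 15*s + 3)/(s^3 - 4*s^2 + s)

Laplace-transform each side.
Using L{y''} = s^2 Y - s·y(0) - y'(0) and L{y'} = sY - y(0), with y(0) = -3, y'(0) = 3, the left side becomes (s^2 - 4*s + 1)Y - (-3*s + 15).
The right side is L{3} = 3/s.
So (s^2 - 4*s + 1)Y = 3/s + (-3*s + 15).
Solve for Y(s) and write it as one ratio of polynomials.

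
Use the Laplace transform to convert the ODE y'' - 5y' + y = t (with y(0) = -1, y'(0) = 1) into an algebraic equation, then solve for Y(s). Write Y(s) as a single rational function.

Y(s) = (-s^3 + 6*s^2 + 1)/(s^4 - 5*s^3 + s^2)

Apply the Laplace transform to the equation.
The derivative rules (L{y''} = s^2 Y - s·y(0) - y'(0) and L{y'} = sY - y(0), with y(0) = -1, y'(0) = 1) turn the left side into (s^2 - 5*s + 1)Y - (-s + 6).
The right side is L{t} = s^(-2).
So (s^2 - 5*s + 1)Y = s^(-2) + (-s + 6).
Solve for Y(s) and write it as one ratio of polynomials.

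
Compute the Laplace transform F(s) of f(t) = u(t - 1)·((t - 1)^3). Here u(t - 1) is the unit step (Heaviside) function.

F(s) = 6*exp(-s)/s^4

By the second shifting theorem, L{u(t - c)·g(t - c)} = e^(-cs)·G(s) with c = 1 and G(s) = L{g(t)}.
L{t^3} = 3!/s^4 = 6/s^4.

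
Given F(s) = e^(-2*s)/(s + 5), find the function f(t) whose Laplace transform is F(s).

f(t) = Heaviside(t - 2)*(exp(-5*t + 10))

The factor e^(-2s) signals a time shift by c = 2 (second shifting theorem).
L{e^(-5t)} = 1/(s + 5), so L^-1{1/(s + 5)} = e^(-5*t).
Hence the inverse is u(t - 2) times that function evaluated at t - 2.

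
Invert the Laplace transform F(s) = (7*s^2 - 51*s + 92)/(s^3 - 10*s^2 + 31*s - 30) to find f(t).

f(t) = 2*exp(5*t) - exp(3*t) + 6*exp(2*t)

Factor the denominator: s^3 - 10*s^2 + 31*s - 30 = (s - 5)*(s - 3)*(s - 2).
Partial fraction decomposition gives [6/(s - 2)] + [-1/(s - 3)] + [2/(s - 5)].
Invert each term: 6/(s - 2) ↔ 6e^(2t); -1/(s - 3) ↔ -e^(3t); 2/(s - 5) ↔ 2e^(5t).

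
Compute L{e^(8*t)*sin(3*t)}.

L{sin(3t)} = 3/(s^2 + 9).
By the first shifting theorem, multiplying by e^(8t) replaces s with s - 8.

3/((s - 8)^2 + 9)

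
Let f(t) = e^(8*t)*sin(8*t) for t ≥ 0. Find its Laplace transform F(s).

L{sin(8t)} = 8/(s^2 + 64).
By the first shifting theorem, multiplying by e^(8t) replaces s with s - 8.

F(s) = 8/((s - 8)^2 + 64)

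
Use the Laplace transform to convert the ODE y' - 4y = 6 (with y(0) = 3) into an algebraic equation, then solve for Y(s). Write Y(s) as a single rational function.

Y(s) = (3*s + 6)/(s^2 - 4*s)

Apply the Laplace transform to the equation.
The derivative rules (L{y'} = sY - y(0) = sY - 3) turn the left side into (s - 4)Y - (3).
The right side is L{6} = 6/s.
So (s - 4)Y = 6/s + (3).
Divide through and combine into a single rational function.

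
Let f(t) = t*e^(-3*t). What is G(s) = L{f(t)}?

G(s) = (s + 3)^(-2)

L{t} = 1!/s^2 = 1/s^2.
By the first shifting theorem, multiplying by e^(-3t) replaces s with s + 3.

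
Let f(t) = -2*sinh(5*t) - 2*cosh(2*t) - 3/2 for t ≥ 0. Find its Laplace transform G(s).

Apply the Laplace transform termwise.
L{-3/2} = (-3/2)/s; (-2)·[L{sinh(5t)} = 5/(s^2 - 25)]; (-2)·[L{cosh(2t)} = s/(s^2 - 4)].

G(s) = -2*s/(s^2 - 4) - 10/(s^2 - 25) - 3/(2*s)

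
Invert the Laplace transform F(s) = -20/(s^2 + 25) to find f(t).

Since L{sin(5t)} = 5/(s^2 + 25), the inverse is sin(5*t), scaled by -4.

f(t) = -4*sin(5*t)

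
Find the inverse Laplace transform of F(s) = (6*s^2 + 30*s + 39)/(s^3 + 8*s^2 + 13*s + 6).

3*t*exp(-t) + 3*exp(-t) + 3*exp(-6*t)

Factor the denominator: s^3 + 8*s^2 + 13*s + 6 = (s + 1)^2*(s + 6).
Partial fraction decomposition gives [3/(s + 1)] + [3/(s + 1)^2] + [3/(s + 6)].
Invert each term: 3/(s + 1) ↔ 3e^(-t); 3/(s + 1)^2 ↔ 3t·e^(-t); 3/(s + 6) ↔ 3e^(-6t).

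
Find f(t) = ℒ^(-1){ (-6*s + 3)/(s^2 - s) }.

Factor the denominator: s^2 - s = s*(s - 1).
Partial fraction decomposition gives [-3/(s - 1)] + [-3/s].
Invert each term: -3/(s - 1) ↔ -3e^(t); -3/(s - 0) ↔ -3e^(0t).

f(t) = -3*exp(t) - 3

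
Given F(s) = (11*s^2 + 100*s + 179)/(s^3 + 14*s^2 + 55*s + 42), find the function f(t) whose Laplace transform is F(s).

Factor the denominator: s^3 + 14*s^2 + 55*s + 42 = (s + 1)*(s + 6)*(s + 7).
Partial fraction decomposition gives [5/(s + 6)] + [3/(s + 1)] + [3/(s + 7)].
Invert each term: 5/(s + 6) ↔ 5e^(-6t); 3/(s + 1) ↔ 3e^(-t); 3/(s + 7) ↔ 3e^(-7t).

f(t) = 3*exp(-t) + 5*exp(-6*t) + 3*exp(-7*t)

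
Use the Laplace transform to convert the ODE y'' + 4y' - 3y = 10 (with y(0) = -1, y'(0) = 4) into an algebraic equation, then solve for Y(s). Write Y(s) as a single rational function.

Y(s) = (-s^2 + 10)/(s^3 + 4*s^2 - 3*s)

Apply the Laplace transform to the equation.
Using L{y''} = s^2 Y - s·y(0) - y'(0) and L{y'} = sY - y(0), with y(0) = -1, y'(0) = 4, the left side becomes (s^2 + 4*s - 3)Y - (-s).
The right side is L{10} = 10/s.
So (s^2 + 4*s - 3)Y = 10/s + (-s).
Isolate Y and clear denominators.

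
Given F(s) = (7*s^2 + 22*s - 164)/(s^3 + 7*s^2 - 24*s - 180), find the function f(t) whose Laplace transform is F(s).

f(t) = 4*t*exp(-6*t) + exp(5*t) + 6*exp(-6*t)

Factor the denominator: s^3 + 7*s^2 - 24*s - 180 = (s - 5)*(s + 6)^2.
Partial fraction decomposition gives [6/(s + 6)] + [4/(s + 6)^2] + [1/(s - 5)].
Invert each term: 6/(s + 6) ↔ 6e^(-6t); 4/(s + 6)^2 ↔ 4t·e^(-6t); 1/(s - 5) ↔ e^(5t).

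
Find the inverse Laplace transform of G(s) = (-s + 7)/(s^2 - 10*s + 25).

Factor the denominator: s^2 - 10*s + 25 = (s - 5)^2.
Partial fraction decomposition gives [-1/(s - 5)] + [2/(s - 5)^2].
Invert each term: -1/(s - 5) ↔ -e^(5t); 2/(s - 5)^2 ↔ 2t·e^(5t).

2*t*exp(5*t) - exp(5*t)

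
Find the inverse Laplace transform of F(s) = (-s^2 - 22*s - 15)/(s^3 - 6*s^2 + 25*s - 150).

-3*exp(6*t) - 2*sin(5*t) + 2*cos(5*t)

Factor the denominator: s^3 - 6*s^2 + 25*s - 150 = (s - 6)*(s^2 + 25).
Partial fraction decomposition gives [-3/(s - 6)] + [2*s/(s^2 + 25)] + [-10/(s^2 + 25)].
Invert each term: -3/(s - 6) ↔ -3e^(6t); 2·s/(s^2 + 25) ↔ 2cos(5t); -2·5/(s^2 + 25) ↔ -2sin(5t).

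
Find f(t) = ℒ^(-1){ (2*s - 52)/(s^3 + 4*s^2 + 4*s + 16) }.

f(t) = -5*sin(2*t) + 3*cos(2*t) - 3*exp(-4*t)

Factor the denominator: s^3 + 4*s^2 + 4*s + 16 = (s + 4)*(s^2 + 4).
Partial fraction decomposition gives [-3/(s + 4)] + [3*s/(s^2 + 4)] + [-10/(s^2 + 4)].
Invert each term: -3/(s + 4) ↔ -3e^(-4t); 3·s/(s^2 + 4) ↔ 3cos(2t); -5·2/(s^2 + 4) ↔ -5sin(2t).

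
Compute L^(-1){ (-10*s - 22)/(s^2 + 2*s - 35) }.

-6*exp(5*t) - 4*exp(-7*t)

Factor the denominator: s^2 + 2*s - 35 = (s - 5)*(s + 7).
Partial fraction decomposition gives [-6/(s - 5)] + [-4/(s + 7)].
Invert each term: -6/(s - 5) ↔ -6e^(5t); -4/(s + 7) ↔ -4e^(-7t).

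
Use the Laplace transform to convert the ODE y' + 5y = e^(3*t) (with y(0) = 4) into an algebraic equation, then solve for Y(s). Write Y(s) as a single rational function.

Y(s) = (4*s - 11)/(s^2 + 2*s - 15)

Apply the Laplace transform to the equation.
With L{y'} = sY - y(0) = sY - 4: the LHS transforms to (s + 5)Y - (4).
The right side is L{e^(3*t)} = 1/(s - 3).
So (s + 5)Y = 1/(s - 3) + (4).
Solve for Y(s) and write it as one ratio of polynomials.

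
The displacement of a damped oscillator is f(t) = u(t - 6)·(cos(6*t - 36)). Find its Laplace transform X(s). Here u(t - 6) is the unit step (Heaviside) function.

By the second shifting theorem, L{u(t - c)·g(t - c)} = e^(-cs)·G(s) with c = 6 and G(s) = L{g(t)}.
L{cos(6t)} = s/(s^2 + 36).

X(s) = s*exp(-6*s)/(s^2 + 36)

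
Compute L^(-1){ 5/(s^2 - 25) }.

Since L{sinh(5t)} = 5/(s^2 - 25), the inverse is sinh(5*t).

sinh(5*t)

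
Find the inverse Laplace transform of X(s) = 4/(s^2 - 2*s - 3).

Factor the denominator: s^2 - 2*s - 3 = (s - 3)*(s + 1).
Partial fraction decomposition gives [1/(s - 3)] + [-1/(s + 1)].
Invert each term: 1/(s - 3) ↔ e^(3t); -1/(s + 1) ↔ -e^(-t).

exp(3*t) - exp(-t)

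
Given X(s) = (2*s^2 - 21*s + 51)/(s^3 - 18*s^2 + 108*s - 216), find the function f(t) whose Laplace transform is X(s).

f(t) = -3*t^2*exp(6*t)/2 + 3*t*exp(6*t) + 2*exp(6*t)

Factor the denominator: s^3 - 18*s^2 + 108*s - 216 = (s - 6)^3.
Partial fraction decomposition gives [2/(s - 6)] + [3/(s - 6)^2] + [-3/(s - 6)^3].
Invert each term: 2/(s - 6) ↔ 2e^(6t); 3/(s - 6)^2 ↔ 3t·e^(6t); -3/(s - 6)^3 ↔ (-3/2)t^2·e^(6t).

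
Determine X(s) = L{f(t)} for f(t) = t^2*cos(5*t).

X(s) = 2*s*(s^2 - 75)/(s^2 + 25)^3

L{cos(5t)} = s/(s^2 + 25).
Then apply L{t^2·g(t)} = (-1)^2 d^2/ds^2[G(s)] with G(s) = s/(s^2 + 25):
differentiating 2 times and applying the sign gives 2*s*(s^2 - 75)/(s^2 + 25)^3.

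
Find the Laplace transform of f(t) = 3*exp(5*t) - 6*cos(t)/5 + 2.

Apply the Laplace transform termwise.
(3)·[L{e^(5t)} = 1/(s - 5)]; (-6/5)·[L{cos(t)} = s/(s^2 + 1)]; L{2} = 2/s.

-6*s/(5*(s^2 + 1)) + 3/(s - 5) + 2/s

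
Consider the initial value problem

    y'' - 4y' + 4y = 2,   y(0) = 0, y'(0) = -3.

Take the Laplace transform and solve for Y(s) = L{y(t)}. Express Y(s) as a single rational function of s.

Laplace-transform each side.
Using L{y''} = s^2 Y - s·y(0) - y'(0) and L{y'} = sY - y(0), with y(0) = 0, y'(0) = -3, the left side becomes (s^2 - 4*s + 4)Y - (-3).
The right side is L{2} = 2/s.
So (s^2 - 4*s + 4)Y = 2/s + (-3).
Solve for Y(s) and write it as one ratio of polynomials.

Y(s) = (-3*s + 2)/(s^3 - 4*s^2 + 4*s)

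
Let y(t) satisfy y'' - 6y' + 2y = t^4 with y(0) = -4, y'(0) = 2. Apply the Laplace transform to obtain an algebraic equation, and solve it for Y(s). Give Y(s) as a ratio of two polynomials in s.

Laplace-transform each side.
The derivative rules (L{y''} = s^2 Y - s·y(0) - y'(0) and L{y'} = sY - y(0), with y(0) = -4, y'(0) = 2) turn the left side into (s^2 - 6*s + 2)Y - (-4*s + 26).
The right side is L{t^4} = 24/s^5.
So (s^2 - 6*s + 2)Y = 24/s^5 + (-4*s + 26).
Divide through and combine into a single rational function.

Y(s) = (-4*s^6 + 26*s^5 + 24)/(s^7 - 6*s^6 + 2*s^5)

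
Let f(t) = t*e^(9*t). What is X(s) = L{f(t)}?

X(s) = (s - 9)^(-2)

L{e^(9t)} = 1/(s - 9).
Then apply L{t·g(t)} = -d/ds[G(s)] with G(s) = 1/(s - 9):
differentiating 1 time and applying the sign gives (s - 9)^(-2).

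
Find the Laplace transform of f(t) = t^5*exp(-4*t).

120/(s + 4)^6

L{t^5} = 5!/s^6 = 120/s^6.
By the first shifting theorem, multiplying by e^(-4t) replaces s with s + 4.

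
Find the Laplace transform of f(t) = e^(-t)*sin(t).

L{sin(t)} = 1/(s^2 + 1).
By the first shifting theorem, multiplying by e^(-t) replaces s with s + 1.

1/((s + 1)^2 + 1)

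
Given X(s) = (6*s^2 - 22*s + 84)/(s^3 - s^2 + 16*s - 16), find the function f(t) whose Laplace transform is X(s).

f(t) = 4*exp(t) - 5*sin(4*t) + 2*cos(4*t)

Factor the denominator: s^3 - s^2 + 16*s - 16 = (s - 1)*(s^2 + 16).
Partial fraction decomposition gives [4/(s - 1)] + [2*s/(s^2 + 16)] + [-20/(s^2 + 16)].
Invert each term: 4/(s - 1) ↔ 4e^(t); 2·s/(s^2 + 16) ↔ 2cos(4t); -5·4/(s^2 + 16) ↔ -5sin(4t).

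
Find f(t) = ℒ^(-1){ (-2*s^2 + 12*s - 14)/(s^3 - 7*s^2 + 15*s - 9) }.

f(t) = 2*t*exp(3*t) - exp(3*t) - exp(t)

Factor the denominator: s^3 - 7*s^2 + 15*s - 9 = (s - 3)^2*(s - 1).
Partial fraction decomposition gives [-1/(s - 3)] + [2/(s - 3)^2] + [-1/(s - 1)].
Invert each term: -1/(s - 3) ↔ -e^(3t); 2/(s - 3)^2 ↔ 2t·e^(3t); -1/(s - 1) ↔ -e^(t).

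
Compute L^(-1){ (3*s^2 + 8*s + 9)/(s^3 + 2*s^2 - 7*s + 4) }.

Factor the denominator: s^3 + 2*s^2 - 7*s + 4 = (s - 1)^2*(s + 4).
Partial fraction decomposition gives [2/(s - 1)] + [4/(s - 1)^2] + [1/(s + 4)].
Invert each term: 2/(s - 1) ↔ 2e^(t); 4/(s - 1)^2 ↔ 4t·e^(t); 1/(s + 4) ↔ e^(-4t).

4*t*exp(t) + 2*exp(t) + exp(-4*t)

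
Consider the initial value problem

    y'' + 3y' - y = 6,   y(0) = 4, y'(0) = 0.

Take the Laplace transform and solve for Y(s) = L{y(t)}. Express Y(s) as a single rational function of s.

Y(s) = (4*s^2 + 12*s + 6)/(s^3 + 3*s^2 - s)

Transform both sides with L{·}.
With L{y''} = s^2 Y - s·y(0) - y'(0) and L{y'} = sY - y(0), with y(0) = 4, y'(0) = 0: the LHS transforms to (s^2 + 3*s - 1)Y - (4*s + 12).
The right side is L{6} = 6/s.
So (s^2 + 3*s - 1)Y = 6/s + (4*s + 12).
Divide through and combine into a single rational function.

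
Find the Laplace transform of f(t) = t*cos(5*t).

(s - 5)*(s + 5)/(s^2 + 25)^2

L{cos(5t)} = s/(s^2 + 25).
Then apply L{t·g(t)} = -d/ds[H(s)] with H(s) = s/(s^2 + 25):
differentiating 1 time and applying the sign gives (s - 5)*(s + 5)/(s^2 + 25)^2.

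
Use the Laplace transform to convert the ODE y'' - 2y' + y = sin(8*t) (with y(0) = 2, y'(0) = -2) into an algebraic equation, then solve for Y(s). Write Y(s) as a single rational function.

Apply the Laplace transform to the equation.
The derivative rules (L{y''} = s^2 Y - s·y(0) - y'(0) and L{y'} = sY - y(0), with y(0) = 2, y'(0) = -2) turn the left side into (s^2 - 2*s + 1)Y - (2*s - 6).
The right side is L{sin(8*t)} = 8/(s^2 + 64).
So (s^2 - 2*s + 1)Y = 8/(s^2 + 64) + (2*s - 6).
Divide through and combine into a single rational function.

Y(s) = (2*s^3 - 6*s^2 + 128*s - 376)/(s^4 - 2*s^3 + 65*s^2 - 128*s + 64)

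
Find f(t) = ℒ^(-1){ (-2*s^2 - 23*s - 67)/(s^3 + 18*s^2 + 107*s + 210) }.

f(t) = -exp(-5*t) + exp(-6*t) - 2*exp(-7*t)

Factor the denominator: s^3 + 18*s^2 + 107*s + 210 = (s + 5)*(s + 6)*(s + 7).
Partial fraction decomposition gives [-1/(s + 5)] + [1/(s + 6)] + [-2/(s + 7)].
Invert each term: -1/(s + 5) ↔ -e^(-5t); 1/(s + 6) ↔ e^(-6t); -2/(s + 7) ↔ -2e^(-7t).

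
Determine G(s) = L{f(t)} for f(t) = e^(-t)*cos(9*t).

G(s) = (s + 1)/((s + 1)^2 + 81)

L{cos(9t)} = s/(s^2 + 81).
By the first shifting theorem, multiplying by e^(-t) replaces s with s + 1.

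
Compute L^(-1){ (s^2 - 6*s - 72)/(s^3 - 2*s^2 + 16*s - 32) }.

Factor the denominator: s^3 - 2*s^2 + 16*s - 32 = (s - 2)*(s^2 + 16).
Partial fraction decomposition gives [-4/(s - 2)] + [5*s/(s^2 + 16)] + [4/(s^2 + 16)].
Invert each term: -4/(s - 2) ↔ -4e^(2t); 5·s/(s^2 + 16) ↔ 5cos(4t); 1·4/(s^2 + 16) ↔ sin(4t).

-4*exp(2*t) + sin(4*t) + 5*cos(4*t)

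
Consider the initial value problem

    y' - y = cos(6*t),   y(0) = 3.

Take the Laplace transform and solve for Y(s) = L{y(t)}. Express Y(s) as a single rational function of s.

Apply the Laplace transform to the equation.
Using L{y'} = sY - y(0) = sY - 3, the left side becomes (s - 1)Y - (3).
The right side is L{cos(6*t)} = s/(s^2 + 36).
So (s - 1)Y = s/(s^2 + 36) + (3).
Divide through and combine into a single rational function.

Y(s) = (3*s^2 + s + 108)/(s^3 - s^2 + 36*s - 36)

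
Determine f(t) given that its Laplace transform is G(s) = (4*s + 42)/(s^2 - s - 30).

f(t) = 6*exp(6*t) - 2*exp(-5*t)

Factor the denominator: s^2 - s - 30 = (s - 6)*(s + 5).
Partial fraction decomposition gives [6/(s - 6)] + [-2/(s + 5)].
Invert each term: 6/(s - 6) ↔ 6e^(6t); -2/(s + 5) ↔ -2e^(-5t).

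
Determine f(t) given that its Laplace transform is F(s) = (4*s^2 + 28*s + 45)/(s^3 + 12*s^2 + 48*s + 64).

Factor the denominator: s^3 + 12*s^2 + 48*s + 64 = (s + 4)^3.
Partial fraction decomposition gives [4/(s + 4)] + [-4/(s + 4)^2] + [-3/(s + 4)^3].
Invert each term: 4/(s + 4) ↔ 4e^(-4t); -4/(s + 4)^2 ↔ -4t·e^(-4t); -3/(s + 4)^3 ↔ (-3/2)t^2·e^(-4t).

f(t) = -3*t^2*exp(-4*t)/2 - 4*t*exp(-4*t) + 4*exp(-4*t)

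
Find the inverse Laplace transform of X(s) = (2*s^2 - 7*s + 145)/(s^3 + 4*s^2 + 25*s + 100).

sin(5*t) - 3*cos(5*t) + 5*exp(-4*t)

Factor the denominator: s^3 + 4*s^2 + 25*s + 100 = (s + 4)*(s^2 + 25).
Partial fraction decomposition gives [5/(s + 4)] + [-3*s/(s^2 + 25)] + [5/(s^2 + 25)].
Invert each term: 5/(s + 4) ↔ 5e^(-4t); -3·s/(s^2 + 25) ↔ -3cos(5t); 1·5/(s^2 + 25) ↔ sin(5t).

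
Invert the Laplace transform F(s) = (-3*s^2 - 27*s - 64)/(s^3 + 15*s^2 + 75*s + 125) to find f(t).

Factor the denominator: s^3 + 15*s^2 + 75*s + 125 = (s + 5)^3.
Partial fraction decomposition gives [-3/(s + 5)] + [3/(s + 5)^2] + [-4/(s + 5)^3].
Invert each term: -3/(s + 5) ↔ -3e^(-5t); 3/(s + 5)^2 ↔ 3t·e^(-5t); -4/(s + 5)^3 ↔ (-2)t^2·e^(-5t).

f(t) = -2*t^2*exp(-5*t) + 3*t*exp(-5*t) - 3*exp(-5*t)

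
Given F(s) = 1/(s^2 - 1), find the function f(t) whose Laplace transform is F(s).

f(t) = sinh(t)

Since L{sinh(t)} = 1/(s^2 - 1), the inverse is sinh(t).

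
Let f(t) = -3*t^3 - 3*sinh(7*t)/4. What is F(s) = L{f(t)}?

The transform is linear, so treat each term independently.
(-3/4)·[L{sinh(7t)} = 7/(s^2 - 49)]; (-3)·[L{t^3} = 3!/s^4 = 6/s^4].

F(s) = -21/(4*(s^2 - 49)) - 18/s^4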